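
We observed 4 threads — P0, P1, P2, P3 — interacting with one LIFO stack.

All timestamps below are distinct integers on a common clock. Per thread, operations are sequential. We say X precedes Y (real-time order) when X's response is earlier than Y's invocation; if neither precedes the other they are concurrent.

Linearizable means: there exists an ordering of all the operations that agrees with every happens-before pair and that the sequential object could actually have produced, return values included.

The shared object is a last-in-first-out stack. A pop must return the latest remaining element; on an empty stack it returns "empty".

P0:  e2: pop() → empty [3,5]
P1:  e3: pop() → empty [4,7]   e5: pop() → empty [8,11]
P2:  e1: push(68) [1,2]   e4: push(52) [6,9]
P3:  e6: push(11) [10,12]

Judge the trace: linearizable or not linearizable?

not linearizable

the violation lands at event 7, e3's response at time 7: events 1..6 linearize, events 1..7 do not
all 2 real-time-respecting orders fail — 3 completed LIFO stack operations, no legal replay
no completion choice of the 1 pending operation (e4) rescues it — every subset was tried
e.g. e1, e2, e3 (pending dropped): illegal at step 2, since e2 pop() → empty cannot apply there
e.g. e1, e3, e2 (pending dropped): illegal at step 2, since e3 pop() → empty cannot apply there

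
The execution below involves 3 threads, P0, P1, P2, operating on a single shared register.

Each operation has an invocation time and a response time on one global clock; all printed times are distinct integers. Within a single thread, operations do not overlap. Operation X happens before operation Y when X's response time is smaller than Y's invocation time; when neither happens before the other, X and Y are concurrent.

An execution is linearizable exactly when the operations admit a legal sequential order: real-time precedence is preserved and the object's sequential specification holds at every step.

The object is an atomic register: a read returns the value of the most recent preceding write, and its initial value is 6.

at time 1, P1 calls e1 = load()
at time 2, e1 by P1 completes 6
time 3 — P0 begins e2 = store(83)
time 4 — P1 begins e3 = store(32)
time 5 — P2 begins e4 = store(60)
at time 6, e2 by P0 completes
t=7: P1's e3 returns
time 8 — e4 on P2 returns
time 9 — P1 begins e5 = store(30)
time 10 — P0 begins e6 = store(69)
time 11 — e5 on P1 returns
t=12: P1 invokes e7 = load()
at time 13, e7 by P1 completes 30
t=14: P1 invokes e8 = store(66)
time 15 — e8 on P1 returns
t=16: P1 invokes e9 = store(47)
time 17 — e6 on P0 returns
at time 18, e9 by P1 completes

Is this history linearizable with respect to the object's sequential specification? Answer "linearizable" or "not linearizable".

linearizable

one valid linearization: e1, e2, e3, e4, e5, e7, e6, e8, e9
after step 1 (e1 load() → 6): value 6
after step 2 (e2 store(83)): value 83
after step 3 (e3 store(32)): value 32
after step 4 (e4 store(60)): value 60
after step 5 (e5 store(30)): value 30
after step 6 (e7 load() → 30): value 30
after step 7 (e6 store(69)): value 69
after step 8 (e8 store(66)): value 66
after step 9 (e9 store(47)): value 47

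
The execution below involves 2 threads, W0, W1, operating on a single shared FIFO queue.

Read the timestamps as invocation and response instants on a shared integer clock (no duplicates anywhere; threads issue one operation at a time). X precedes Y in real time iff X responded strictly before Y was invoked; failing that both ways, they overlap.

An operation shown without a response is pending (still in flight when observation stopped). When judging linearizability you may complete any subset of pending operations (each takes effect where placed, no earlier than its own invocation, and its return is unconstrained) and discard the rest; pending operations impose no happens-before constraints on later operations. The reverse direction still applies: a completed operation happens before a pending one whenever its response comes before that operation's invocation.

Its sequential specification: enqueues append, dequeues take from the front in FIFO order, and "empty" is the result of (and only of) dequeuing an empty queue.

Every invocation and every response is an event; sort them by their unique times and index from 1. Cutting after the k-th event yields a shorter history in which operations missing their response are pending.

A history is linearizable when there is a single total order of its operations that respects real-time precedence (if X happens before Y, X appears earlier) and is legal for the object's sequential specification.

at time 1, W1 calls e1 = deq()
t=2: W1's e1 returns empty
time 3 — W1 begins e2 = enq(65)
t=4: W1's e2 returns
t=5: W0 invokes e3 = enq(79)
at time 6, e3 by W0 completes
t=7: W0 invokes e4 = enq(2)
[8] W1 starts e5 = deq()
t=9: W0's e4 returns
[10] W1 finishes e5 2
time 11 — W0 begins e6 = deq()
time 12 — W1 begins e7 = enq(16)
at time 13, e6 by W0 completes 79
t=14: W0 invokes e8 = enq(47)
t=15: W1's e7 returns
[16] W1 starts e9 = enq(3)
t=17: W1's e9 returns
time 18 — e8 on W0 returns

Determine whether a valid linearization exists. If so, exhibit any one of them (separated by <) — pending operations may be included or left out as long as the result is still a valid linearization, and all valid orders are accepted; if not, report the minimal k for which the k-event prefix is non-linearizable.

not linearizable — minimal violating prefix: 10 events

prefix check: 1..9 passes, 1..10 fails once e5's time-10 response joins
the 5 completed operations admit 2 real-time orders; each fails the FIFO queue replay
for example e1, e2, e3, e4, e5 fails at step 5: e5 deq() → 2 is not legal there
for example e1, e2, e3, e5, e4 fails at step 4: e5 deq() → 2 is not legal there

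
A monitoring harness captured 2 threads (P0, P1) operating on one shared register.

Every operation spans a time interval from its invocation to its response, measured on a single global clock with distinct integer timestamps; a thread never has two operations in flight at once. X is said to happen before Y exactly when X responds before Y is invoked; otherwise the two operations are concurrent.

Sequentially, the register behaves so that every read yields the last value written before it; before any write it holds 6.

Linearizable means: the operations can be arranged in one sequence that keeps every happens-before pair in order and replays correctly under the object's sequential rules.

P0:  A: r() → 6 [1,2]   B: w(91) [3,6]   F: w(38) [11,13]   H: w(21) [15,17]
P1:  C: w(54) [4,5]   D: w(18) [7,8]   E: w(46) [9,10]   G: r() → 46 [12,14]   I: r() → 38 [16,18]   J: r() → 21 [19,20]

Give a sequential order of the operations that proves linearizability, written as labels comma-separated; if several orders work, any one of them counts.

1. A r() → 6, leaving value 6
2. B w(91), leaving value 91
3. C w(54), leaving value 54
4. D w(18), leaving value 18
5. E w(46), leaving value 46
6. G r() → 46, leaving value 46
7. F w(38), leaving value 38
8. I r() → 38, leaving value 38
9. H w(21), leaving value 21
10. J r() → 21, leaving value 21

A, B, C, D, E, G, F, I, H, J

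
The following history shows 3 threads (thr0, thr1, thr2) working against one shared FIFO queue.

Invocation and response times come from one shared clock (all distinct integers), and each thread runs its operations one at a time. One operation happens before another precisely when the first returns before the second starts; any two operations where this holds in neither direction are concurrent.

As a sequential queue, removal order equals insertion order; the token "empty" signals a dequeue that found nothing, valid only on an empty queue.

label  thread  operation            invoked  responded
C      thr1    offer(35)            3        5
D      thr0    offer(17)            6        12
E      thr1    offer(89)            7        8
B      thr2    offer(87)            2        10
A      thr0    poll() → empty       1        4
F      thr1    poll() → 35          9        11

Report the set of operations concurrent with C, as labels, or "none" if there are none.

concurrent with C ([3,5]): every op whose interval crosses 3..5
A [1,4]: concurrent
B [2,10]: concurrent
D [6,12]: after
E [7,8]: after
F [9,11]: after

A, B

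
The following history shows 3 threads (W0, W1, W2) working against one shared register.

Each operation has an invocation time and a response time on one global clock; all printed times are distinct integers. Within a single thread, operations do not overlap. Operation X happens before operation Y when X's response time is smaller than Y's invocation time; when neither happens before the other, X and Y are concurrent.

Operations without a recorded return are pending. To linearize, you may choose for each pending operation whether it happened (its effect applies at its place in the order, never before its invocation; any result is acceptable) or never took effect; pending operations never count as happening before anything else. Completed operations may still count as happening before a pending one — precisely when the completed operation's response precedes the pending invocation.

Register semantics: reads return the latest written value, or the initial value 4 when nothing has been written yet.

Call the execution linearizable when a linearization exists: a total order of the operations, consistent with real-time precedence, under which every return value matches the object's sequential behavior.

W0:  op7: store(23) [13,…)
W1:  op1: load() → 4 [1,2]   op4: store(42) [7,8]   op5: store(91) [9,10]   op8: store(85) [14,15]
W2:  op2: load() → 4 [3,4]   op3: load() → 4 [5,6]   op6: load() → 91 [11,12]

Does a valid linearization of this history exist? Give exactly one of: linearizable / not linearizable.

linearizable

a witness: op1, op2, op3, op4, op5, op6, op7, op8
step 1: op1 load() → 4 — value 4
step 2: op2 load() → 4 — value 4
step 3: op3 load() → 4 — value 4
step 4: op4 store(42) — value 42
step 5: op5 store(91) — value 91
step 6: op6 load() → 91 — value 91
step 7: op7 store(23) (pending, included) — value 23
step 8: op8 store(85) — value 85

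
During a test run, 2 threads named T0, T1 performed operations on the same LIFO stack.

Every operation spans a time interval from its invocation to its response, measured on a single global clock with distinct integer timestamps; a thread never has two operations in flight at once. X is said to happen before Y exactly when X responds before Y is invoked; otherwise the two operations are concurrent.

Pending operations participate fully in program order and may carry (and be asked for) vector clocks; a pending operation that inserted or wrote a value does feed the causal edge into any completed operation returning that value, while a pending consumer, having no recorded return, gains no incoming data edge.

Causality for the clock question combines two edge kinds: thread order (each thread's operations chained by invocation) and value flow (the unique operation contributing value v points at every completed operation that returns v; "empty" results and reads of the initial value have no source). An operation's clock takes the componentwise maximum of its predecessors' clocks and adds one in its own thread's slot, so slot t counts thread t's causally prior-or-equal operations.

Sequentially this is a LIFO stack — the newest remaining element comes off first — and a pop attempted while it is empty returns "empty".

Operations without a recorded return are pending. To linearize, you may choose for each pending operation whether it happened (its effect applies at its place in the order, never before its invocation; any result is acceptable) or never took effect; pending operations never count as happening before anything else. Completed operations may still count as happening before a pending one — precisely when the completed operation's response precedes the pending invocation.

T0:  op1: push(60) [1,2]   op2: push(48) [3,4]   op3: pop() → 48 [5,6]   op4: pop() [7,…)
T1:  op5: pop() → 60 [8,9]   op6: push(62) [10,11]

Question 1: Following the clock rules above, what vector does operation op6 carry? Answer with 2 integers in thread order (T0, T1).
Answer: (1, 2)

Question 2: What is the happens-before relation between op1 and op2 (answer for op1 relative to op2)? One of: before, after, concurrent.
Answer: before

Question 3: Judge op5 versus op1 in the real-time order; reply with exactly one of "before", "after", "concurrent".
Answer: after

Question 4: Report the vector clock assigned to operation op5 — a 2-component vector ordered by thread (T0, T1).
Answer: (1, 1)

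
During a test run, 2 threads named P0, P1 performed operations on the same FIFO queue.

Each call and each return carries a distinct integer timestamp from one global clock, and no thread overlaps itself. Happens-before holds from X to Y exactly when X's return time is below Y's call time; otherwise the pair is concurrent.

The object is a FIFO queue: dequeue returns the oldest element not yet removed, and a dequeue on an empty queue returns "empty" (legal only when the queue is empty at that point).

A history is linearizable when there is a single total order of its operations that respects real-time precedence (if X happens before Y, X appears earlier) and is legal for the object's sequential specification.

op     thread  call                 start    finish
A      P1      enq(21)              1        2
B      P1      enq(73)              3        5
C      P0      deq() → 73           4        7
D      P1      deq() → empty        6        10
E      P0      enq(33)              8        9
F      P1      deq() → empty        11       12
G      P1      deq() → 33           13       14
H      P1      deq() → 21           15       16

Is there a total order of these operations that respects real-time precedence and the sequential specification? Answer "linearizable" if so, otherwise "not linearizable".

not linearizable

already the first 10 events (up to D's response at time 10) admit no linearization; the first 9 still do
all 5 real-time-respecting orders fail — 5 completed FIFO queue operations, no legal replay
take A, B, C, D, E: step 3 already fails, because C deq() → 73 cannot occur there
take A, B, C, E, D: step 3 already fails, because C deq() → 73 cannot occur there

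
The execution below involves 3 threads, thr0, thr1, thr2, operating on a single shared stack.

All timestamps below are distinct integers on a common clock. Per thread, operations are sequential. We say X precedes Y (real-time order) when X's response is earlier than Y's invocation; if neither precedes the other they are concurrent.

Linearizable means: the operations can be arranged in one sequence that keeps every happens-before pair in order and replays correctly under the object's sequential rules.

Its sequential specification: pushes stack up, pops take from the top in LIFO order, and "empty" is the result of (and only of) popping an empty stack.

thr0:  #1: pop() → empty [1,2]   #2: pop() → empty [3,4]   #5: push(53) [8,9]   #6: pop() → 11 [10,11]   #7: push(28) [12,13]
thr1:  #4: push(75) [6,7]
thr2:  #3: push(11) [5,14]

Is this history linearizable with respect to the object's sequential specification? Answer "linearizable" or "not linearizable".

linearizable

witness order: #1, #2, #4, #5, #3, #6, #7
1. #1 pop() → empty, leaving stack <>
2. #2 pop() → empty, leaving stack <>
3. #4 push(75), leaving stack <75>
4. #5 push(53), leaving stack <75,53>
5. #3 push(11), leaving stack <75,53,11>
6. #6 pop() → 11, leaving stack <75,53>
7. #7 push(28), leaving stack <75,53,28>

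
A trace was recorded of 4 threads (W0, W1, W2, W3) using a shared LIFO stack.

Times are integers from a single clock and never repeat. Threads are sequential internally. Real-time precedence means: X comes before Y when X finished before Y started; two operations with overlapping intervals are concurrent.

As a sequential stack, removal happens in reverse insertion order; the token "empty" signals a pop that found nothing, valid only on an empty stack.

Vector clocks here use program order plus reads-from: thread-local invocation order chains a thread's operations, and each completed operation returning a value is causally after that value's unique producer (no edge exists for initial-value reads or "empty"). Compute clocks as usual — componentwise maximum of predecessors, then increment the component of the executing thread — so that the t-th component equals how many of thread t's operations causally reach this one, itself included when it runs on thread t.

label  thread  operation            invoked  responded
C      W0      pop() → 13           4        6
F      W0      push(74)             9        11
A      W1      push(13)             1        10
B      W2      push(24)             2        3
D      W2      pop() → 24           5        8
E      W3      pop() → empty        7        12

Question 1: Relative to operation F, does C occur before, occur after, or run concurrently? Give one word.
C spans [4,6], F spans [9,11]
resp(C)=6 < inv(F)=9

before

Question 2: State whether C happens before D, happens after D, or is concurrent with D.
C spans [4,6], D spans [5,8]
the intervals overlap in both directions

concurrent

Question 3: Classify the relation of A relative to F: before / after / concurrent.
A spans [1,10], F spans [9,11]
the intervals overlap in both directions

concurrent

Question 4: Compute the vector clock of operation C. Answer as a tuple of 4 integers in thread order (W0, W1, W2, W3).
E, invoked 7, has no incoming edges; only W3's bump applies → (0, 0, 0, 1)
B, invoked 2, has no incoming edges; only W2's bump applies → (0, 0, 1, 0)
A, invoked 1, has no incoming edges; only W1's bump applies → (0, 1, 0, 0)
D, invoked 5, takes VC(B)=(0, 0, 1, 0) under max, adds 1 for W2 → (0, 0, 2, 0)
C, invoked 4, takes VC(A)=(0, 1, 0, 0) under max, adds 1 for W0 → (1, 1, 0, 0)
F, invoked 9, takes VC(C)=(1, 1, 0, 0) under max, adds 1 for W0 → (2, 1, 0, 0)
target: VC(C) = (1, 1, 0, 0)

(1, 1, 0, 0)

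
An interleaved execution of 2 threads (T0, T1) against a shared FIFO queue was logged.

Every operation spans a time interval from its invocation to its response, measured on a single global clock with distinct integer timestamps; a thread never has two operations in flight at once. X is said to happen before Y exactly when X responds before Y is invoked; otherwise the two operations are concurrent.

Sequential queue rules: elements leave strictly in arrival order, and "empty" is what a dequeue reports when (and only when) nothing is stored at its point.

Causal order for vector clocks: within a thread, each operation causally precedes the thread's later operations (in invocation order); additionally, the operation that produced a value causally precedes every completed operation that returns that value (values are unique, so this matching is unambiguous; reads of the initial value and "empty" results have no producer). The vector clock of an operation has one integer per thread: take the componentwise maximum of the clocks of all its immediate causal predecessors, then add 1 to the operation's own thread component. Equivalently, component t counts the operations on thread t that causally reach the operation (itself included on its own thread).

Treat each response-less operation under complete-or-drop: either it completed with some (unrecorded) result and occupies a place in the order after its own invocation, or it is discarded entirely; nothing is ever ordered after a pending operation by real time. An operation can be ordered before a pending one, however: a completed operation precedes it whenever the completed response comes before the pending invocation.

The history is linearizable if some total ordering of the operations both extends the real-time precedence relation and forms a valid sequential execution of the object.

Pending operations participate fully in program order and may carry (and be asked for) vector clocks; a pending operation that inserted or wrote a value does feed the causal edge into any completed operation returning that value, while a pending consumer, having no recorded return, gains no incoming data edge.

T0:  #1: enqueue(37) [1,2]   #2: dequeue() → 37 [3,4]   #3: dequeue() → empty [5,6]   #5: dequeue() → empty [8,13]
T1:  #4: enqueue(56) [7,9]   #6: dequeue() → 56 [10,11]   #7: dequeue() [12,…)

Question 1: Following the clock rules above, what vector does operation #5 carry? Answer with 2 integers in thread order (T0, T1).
Answer: (4, 0)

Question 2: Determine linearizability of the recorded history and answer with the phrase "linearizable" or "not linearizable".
linearizable

a witness: #1, #2, #3, #4, #6, #5
step 1: #1 enqueue(37) — queue <37>
step 2: #2 dequeue() → 37 — queue <>
step 3: #3 dequeue() → empty — queue <>
step 4: #4 enqueue(56) — queue <56>
step 5: #6 dequeue() → 56 — queue <>
step 6: #5 dequeue() → empty — queue <>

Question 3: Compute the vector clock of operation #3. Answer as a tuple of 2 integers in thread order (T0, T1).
Answer: (3, 0)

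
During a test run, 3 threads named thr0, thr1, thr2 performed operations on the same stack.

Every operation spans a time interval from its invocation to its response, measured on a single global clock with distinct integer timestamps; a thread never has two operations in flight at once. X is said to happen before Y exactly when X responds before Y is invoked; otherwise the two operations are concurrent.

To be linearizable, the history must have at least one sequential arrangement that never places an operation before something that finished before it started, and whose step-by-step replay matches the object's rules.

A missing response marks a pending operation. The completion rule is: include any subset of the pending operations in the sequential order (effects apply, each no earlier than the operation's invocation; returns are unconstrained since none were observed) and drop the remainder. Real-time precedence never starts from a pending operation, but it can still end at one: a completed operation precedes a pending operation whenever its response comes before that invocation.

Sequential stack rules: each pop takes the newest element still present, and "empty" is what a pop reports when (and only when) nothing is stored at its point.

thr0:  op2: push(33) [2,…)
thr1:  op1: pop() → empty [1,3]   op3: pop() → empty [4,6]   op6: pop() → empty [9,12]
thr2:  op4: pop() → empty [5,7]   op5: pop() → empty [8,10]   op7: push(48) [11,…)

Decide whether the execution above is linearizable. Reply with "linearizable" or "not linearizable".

linearizable

witness order: op1, op3, op4, op5, op6
1. op1 pop() → empty, leaving stack <>
2. op3 pop() → empty, leaving stack <>
3. op4 pop() → empty, leaving stack <>
4. op5 pop() → empty, leaving stack <>
5. op6 pop() → empty, leaving stack <>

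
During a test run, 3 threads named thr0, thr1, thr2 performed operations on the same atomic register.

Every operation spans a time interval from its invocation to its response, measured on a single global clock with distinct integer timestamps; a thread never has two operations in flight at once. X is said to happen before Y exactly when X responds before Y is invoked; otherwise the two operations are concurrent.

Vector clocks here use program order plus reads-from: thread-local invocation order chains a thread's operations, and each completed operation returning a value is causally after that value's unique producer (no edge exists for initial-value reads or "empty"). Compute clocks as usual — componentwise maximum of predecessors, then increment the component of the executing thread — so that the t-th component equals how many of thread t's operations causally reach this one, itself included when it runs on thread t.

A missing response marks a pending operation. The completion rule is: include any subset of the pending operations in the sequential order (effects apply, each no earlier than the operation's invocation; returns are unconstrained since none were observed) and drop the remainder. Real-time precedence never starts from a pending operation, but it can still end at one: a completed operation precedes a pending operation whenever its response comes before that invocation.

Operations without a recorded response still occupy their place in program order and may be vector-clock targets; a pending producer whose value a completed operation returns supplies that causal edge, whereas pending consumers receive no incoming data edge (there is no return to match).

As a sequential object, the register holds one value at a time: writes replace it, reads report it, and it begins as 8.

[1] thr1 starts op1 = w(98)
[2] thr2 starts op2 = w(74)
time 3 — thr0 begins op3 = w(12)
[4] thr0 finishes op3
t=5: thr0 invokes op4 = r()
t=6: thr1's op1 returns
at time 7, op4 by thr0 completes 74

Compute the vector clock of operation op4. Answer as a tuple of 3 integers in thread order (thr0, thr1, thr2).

(2, 0, 1)

no predecessors for op2 (invoked 2): thr2 increments from zero → (0, 0, 1)
no predecessors for op1 (invoked 1): thr1 increments from zero → (0, 1, 0)
no predecessors for op3 (invoked 3): thr0 increments from zero → (1, 0, 0)
invoked at 5, op4 merges VC(op2)=(0, 0, 1), VC(op3)=(1, 0, 0) and bumps thr0's slot → (2, 0, 1)
target: VC(op4) = (2, 0, 1)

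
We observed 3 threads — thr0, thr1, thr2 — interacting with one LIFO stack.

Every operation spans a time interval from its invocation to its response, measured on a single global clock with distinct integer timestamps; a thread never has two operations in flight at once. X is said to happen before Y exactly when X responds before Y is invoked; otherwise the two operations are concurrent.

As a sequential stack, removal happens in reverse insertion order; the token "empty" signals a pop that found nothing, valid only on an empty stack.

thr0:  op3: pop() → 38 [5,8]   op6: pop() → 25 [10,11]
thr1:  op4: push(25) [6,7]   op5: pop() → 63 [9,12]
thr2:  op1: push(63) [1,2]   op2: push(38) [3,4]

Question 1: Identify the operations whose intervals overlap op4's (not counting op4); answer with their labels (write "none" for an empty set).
overlap test against op4 [6,7]: concurrent iff the interval meets 6..7
op1 [1,2]: before
op2 [3,4]: before
op3 [5,8]: concurrent
op5 [9,12]: after
op6 [10,11]: after

op3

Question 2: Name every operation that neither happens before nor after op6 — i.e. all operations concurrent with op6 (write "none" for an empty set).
op6 runs from 10 to 11; window-overlapping ops are concurrent
op1 [1,2]: before
op2 [3,4]: before
op3 [5,8]: before
op4 [6,7]: before
op5 [9,12]: concurrent

op5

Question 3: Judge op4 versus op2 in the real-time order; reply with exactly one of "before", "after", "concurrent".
op4 spans [6,7], op2 spans [3,4]
resp(op2)=4 < inv(op4)=6

after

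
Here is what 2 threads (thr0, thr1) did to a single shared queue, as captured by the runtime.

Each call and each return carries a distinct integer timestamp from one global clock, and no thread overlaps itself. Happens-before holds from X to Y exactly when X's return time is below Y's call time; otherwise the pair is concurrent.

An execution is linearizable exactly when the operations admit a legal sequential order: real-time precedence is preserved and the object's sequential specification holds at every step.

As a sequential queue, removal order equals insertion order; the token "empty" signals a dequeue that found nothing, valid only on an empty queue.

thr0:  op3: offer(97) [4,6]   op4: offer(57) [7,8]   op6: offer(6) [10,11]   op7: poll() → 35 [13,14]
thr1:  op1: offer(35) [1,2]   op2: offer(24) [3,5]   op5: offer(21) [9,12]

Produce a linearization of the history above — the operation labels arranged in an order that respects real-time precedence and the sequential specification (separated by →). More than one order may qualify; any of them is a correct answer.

op1 → op2 → op3 → op4 → op5 → op6 → op7

1. op1 offer(35), leaving queue <35>
2. op2 offer(24), leaving queue <35,24>
3. op3 offer(97), leaving queue <35,24,97>
4. op4 offer(57), leaving queue <35,24,97,57>
5. op5 offer(21), leaving queue <35,24,97,57,21>
6. op6 offer(6), leaving queue <35,24,97,57,21,6>
7. op7 poll() → 35, leaving queue <24,97,57,21,6>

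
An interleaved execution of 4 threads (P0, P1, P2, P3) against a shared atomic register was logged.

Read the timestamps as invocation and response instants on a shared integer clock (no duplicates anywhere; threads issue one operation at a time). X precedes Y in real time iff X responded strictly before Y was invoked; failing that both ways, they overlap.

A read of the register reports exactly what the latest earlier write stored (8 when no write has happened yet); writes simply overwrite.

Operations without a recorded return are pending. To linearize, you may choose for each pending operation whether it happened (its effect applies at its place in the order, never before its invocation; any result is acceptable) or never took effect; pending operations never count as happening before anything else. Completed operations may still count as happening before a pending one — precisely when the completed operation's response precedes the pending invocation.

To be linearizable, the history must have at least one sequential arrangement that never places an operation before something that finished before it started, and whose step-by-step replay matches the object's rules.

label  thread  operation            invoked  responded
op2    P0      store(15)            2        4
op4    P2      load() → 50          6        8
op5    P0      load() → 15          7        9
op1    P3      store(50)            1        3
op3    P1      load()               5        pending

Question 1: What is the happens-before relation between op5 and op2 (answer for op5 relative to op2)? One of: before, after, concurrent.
Answer: after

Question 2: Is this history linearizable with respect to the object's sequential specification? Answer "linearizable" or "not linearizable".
not linearizable

events 1..8 are fine; event 9 — the response of op5 at time 9 — makes the prefix non-linearizable
all 4 real-time-respecting orders fail — 4 completed atomic register operations, no legal replay
every completion of the 1 pending operation (op3) was checked; none linearizes
take op1, op2, op4, op5 (pending dropped): step 3 already fails, because op4 load() → 50 cannot occur there
take op1, op2, op5, op4 (pending dropped): step 4 already fails, because op4 load() → 50 cannot occur there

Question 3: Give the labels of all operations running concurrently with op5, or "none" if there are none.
Answer: op3, op4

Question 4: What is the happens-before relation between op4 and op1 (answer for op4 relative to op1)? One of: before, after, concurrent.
Answer: after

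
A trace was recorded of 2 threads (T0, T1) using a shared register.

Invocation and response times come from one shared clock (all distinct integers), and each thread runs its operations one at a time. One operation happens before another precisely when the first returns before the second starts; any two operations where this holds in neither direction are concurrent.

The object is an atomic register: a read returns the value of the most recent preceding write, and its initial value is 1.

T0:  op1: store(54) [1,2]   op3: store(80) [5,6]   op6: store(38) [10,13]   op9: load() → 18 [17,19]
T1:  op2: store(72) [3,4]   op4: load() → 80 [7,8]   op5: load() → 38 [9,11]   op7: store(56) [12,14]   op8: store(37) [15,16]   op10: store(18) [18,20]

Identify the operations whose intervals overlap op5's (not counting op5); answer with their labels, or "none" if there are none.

op6

op5 runs from 9 to 11; window-overlapping ops are concurrent
op1 [1,2]: before
op2 [3,4]: before
op3 [5,6]: before
op4 [7,8]: before
op6 [10,13]: concurrent
op7 [12,14]: after
op8 [15,16]: after
op9 [17,19]: after
op10 [18,20]: after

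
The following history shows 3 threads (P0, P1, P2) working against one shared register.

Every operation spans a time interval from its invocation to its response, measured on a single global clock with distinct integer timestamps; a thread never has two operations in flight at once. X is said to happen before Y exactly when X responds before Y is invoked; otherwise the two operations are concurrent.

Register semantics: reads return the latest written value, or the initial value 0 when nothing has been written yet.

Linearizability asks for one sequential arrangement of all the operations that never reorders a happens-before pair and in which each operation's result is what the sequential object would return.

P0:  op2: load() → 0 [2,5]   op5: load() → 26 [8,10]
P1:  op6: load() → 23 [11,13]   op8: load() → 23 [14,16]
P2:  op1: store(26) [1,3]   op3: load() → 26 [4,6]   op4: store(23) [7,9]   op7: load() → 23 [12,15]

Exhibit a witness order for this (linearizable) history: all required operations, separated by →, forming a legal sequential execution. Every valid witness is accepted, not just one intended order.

1. op2 load() → 0, leaving value 0
2. op1 store(26), leaving value 26
3. op3 load() → 26, leaving value 26
4. op5 load() → 26, leaving value 26
5. op4 store(23), leaving value 23
6. op6 load() → 23, leaving value 23
7. op7 load() → 23, leaving value 23
8. op8 load() → 23, leaving value 23

op2 → op1 → op3 → op5 → op4 → op6 → op7 → op8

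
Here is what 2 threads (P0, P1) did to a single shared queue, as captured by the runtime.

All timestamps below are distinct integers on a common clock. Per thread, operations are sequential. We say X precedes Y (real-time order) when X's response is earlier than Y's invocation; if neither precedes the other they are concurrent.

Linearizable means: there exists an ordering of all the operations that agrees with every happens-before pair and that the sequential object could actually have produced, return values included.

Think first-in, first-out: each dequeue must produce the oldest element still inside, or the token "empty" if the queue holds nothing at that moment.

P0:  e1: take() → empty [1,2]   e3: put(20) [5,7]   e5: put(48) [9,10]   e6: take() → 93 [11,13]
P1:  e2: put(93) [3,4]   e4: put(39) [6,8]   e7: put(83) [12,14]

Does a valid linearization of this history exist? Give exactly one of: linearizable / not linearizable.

linearizable

witness order: e1, e2, e3, e4, e5, e6, e7
step 1: e1 take() → empty — queue <>
step 2: e2 put(93) — queue <93>
step 3: e3 put(20) — queue <93,20>
step 4: e4 put(39) — queue <93,20,39>
step 5: e5 put(48) — queue <93,20,39,48>
step 6: e6 take() → 93 — queue <20,39,48>
step 7: e7 put(83) — queue <20,39,48,83>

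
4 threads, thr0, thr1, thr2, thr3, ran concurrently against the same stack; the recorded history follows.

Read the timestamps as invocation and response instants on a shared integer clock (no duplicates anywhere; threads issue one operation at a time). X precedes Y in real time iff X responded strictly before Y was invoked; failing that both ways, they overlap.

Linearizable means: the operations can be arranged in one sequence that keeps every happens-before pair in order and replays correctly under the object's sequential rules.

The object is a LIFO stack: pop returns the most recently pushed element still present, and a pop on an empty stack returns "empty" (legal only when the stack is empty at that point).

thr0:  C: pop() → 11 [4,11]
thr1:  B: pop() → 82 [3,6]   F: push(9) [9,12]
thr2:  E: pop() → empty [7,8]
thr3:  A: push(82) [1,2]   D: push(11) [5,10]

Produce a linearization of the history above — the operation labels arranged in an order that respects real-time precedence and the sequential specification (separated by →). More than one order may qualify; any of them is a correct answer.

A → B → D → C → E → F

1. A push(82), leaving stack <82>
2. B pop() → 82, leaving stack <>
3. D push(11), leaving stack <11>
4. C pop() → 11, leaving stack <>
5. E pop() → empty, leaving stack <>
6. F push(9), leaving stack <9>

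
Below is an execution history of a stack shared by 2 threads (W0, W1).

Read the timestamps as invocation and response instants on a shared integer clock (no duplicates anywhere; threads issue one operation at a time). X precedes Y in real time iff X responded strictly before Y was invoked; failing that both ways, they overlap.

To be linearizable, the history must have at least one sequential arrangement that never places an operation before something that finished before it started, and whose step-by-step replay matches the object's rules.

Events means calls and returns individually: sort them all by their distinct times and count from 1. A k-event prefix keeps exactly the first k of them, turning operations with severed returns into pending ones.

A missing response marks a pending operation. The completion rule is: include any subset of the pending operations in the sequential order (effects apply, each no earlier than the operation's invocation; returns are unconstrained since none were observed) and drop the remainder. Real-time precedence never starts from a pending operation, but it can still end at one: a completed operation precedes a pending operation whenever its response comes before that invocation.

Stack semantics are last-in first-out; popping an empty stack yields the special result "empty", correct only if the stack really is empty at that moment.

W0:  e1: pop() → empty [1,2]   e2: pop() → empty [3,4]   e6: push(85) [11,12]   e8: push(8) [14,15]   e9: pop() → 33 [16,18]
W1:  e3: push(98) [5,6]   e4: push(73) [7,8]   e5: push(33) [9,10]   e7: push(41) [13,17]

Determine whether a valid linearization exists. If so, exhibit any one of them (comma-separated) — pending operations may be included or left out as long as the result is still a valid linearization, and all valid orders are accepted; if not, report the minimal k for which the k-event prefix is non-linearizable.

the violation lands at event 18, e9's response at time 18: events 1..17 linearize, events 1..18 do not
the 9 completed operations admit 3 real-time orders; each fails the stack replay
take e1, e2, e3, e4, e5, e6, e7, e8, e9: step 9 already fails, because e9 pop() → 33 cannot occur there
take e1, e2, e3, e4, e5, e6, e8, e7, e9: step 9 already fails, because e9 pop() → 33 cannot occur there

not linearizable — minimal violating prefix: 18 events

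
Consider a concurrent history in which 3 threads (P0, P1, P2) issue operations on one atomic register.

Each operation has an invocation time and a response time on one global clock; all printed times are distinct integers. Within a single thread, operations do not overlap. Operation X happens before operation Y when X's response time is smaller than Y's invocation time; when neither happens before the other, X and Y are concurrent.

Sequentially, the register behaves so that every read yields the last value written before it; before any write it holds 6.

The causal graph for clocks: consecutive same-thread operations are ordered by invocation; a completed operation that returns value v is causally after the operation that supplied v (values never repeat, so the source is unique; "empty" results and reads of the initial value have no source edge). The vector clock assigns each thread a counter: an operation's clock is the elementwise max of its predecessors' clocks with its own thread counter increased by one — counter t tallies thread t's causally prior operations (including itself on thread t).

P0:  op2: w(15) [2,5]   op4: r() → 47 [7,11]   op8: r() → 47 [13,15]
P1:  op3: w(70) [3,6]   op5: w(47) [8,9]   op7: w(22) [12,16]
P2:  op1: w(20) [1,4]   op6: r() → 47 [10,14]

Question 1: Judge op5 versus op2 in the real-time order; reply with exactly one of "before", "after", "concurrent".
op5 spans [8,9], op2 spans [2,5]
resp(op2)=5 < inv(op5)=8

after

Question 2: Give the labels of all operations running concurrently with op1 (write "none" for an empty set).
overlap test against op1 [1,4]: concurrent iff the interval meets 1..4
op2 [2,5]: concurrent
op3 [3,6]: concurrent
op4 [7,11]: after
op5 [8,9]: after
op6 [10,14]: after
op7 [12,16]: after
op8 [13,15]: after

op2, op3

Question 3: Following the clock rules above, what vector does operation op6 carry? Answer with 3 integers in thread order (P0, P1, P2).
invoked at 1, op1 has no predecessors; its own P2 bump gives (0, 0, 1)
invoked at 3, op3 has no predecessors; its own P1 bump gives (0, 1, 0)
invoked at 2, op2 has no predecessors; its own P0 bump gives (1, 0, 0)
from VC(op3)=(0, 1, 0), op5 (invoked 8) maxes components and bumps P1 → (0, 2, 0)
from VC(op5)=(0, 2, 0), op7 (invoked 12) maxes components and bumps P1 → (0, 3, 0)
from VC(op1)=(0, 0, 1), VC(op5)=(0, 2, 0), op6 (invoked 10) maxes components and bumps P2 → (0, 2, 2)
from VC(op2)=(1, 0, 0), VC(op5)=(0, 2, 0), op4 (invoked 7) maxes components and bumps P0 → (2, 2, 0)
from VC(op4)=(2, 2, 0), VC(op5)=(0, 2, 0), op8 (invoked 13) maxes components and bumps P0 → (3, 2, 0)
target: VC(op6) = (0, 2, 2)

(0, 2, 2)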